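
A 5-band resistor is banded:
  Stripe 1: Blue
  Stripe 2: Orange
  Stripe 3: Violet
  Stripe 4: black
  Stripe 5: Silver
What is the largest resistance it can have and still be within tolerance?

700.7 Ω

Blue → 6 (first significant figure)
Orange → 3 (second significant figure)
Violet → 7 (third significant figure)
Black → ×1 multiplier
Silver → ±10% tolerance
637 × 1 = 637 Ω
Largest = 637 × (1 + 10/100) = 700.7 Ω.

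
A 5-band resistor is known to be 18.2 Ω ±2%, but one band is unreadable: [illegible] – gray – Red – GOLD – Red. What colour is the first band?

18.2 Ω = 182 × 10^-1.
The first band gives digit 1 of the significand, and 1 is brown.

brown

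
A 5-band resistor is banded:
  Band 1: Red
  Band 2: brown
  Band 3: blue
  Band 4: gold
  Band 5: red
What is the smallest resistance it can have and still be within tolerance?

Red → 2 (first significant figure)
Brown → 1 (second significant figure)
Blue → 6 (third significant figure)
Gold → ×0.1 multiplier
Red → ±2% tolerance
216 × 0.1 = 21.6 Ω
Smallest = 21.6 × (1 − 2/100) = 21.168 Ω.

21.168 Ω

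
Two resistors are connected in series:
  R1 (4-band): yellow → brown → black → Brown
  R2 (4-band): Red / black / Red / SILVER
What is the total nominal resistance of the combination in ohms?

R1: yellow, brown → 41; black ×1 → 41 Ω.
R2: red, black → 20; red ×10^2 → 2000 Ω.
Series: 41 + 2000 = 2041 Ω.

2041 Ω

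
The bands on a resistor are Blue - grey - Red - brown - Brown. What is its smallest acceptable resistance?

Blue → 6 (first significant figure)
Grey → 8 (second significant figure)
Red → 2 (third significant figure)
Brown → ×10 multiplier
Brown → ±1% tolerance
682 × 10 = 6820 Ω
Smallest = 6820 × (1 − 1/100) = 6751.8 Ω.

6751.8 Ω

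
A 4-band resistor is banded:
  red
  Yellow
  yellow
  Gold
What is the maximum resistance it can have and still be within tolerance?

Red → 2 (first significant figure)
Yellow → 4 (second significant figure)
Yellow → ×10^4 multiplier
Gold → ±5% tolerance
24 × 10000 = 240000 Ω
Maximum = 240000 × (1 + 5/100) = 252000 Ω.

252000 Ω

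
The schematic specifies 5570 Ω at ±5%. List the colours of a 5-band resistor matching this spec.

5570 Ω = 557 × 10^1.
5 → green
5 → green
7 → violet
Multiplier 10^1 → brown.
±5% tolerance → gold.

green, green, violet, brown, gold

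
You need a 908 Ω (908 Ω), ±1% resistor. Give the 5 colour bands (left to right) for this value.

white, black, grey, black, brown

908 Ω = 908 × 10^0.
9 → white
0 → black
8 → grey
Multiplier 10^0 → black.
±1% tolerance → brown.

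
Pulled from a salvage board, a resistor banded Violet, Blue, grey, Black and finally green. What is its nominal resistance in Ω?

Violet → 7 (first significant figure)
Blue → 6 (second significant figure)
Grey → 8 (third significant figure)
Black → ×1 multiplier
768 × 1 = 768 Ω

768 Ω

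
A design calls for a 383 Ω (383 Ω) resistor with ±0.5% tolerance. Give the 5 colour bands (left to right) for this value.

orange, grey, orange, black, green

383 Ω = 383 × 10^0.
3 → orange
8 → grey
3 → orange
Multiplier 10^0 → black.
±0.5% tolerance → green.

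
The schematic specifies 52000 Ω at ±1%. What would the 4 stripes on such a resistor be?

green, red, orange, brown

52000 Ω = 52 × 10^3.
5 → green
2 → red
Multiplier 10^3 → orange.
±1% tolerance → brown.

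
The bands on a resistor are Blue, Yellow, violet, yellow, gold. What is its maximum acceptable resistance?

6793500 Ω

Blue → 6 (first significant figure)
Yellow → 4 (second significant figure)
Violet → 7 (third significant figure)
Yellow → ×10^4 multiplier
Gold → ±5% tolerance
647 × 10000 = 6470000 Ω
Maximum = 6470000 × (1 + 5/100) = 6793500 Ω.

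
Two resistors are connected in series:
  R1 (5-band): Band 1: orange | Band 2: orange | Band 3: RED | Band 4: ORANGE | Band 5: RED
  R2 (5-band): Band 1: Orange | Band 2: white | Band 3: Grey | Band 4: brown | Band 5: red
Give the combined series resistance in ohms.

335980 Ω

R1: orange, orange, red → 332; orange ×10^3 → 332000 Ω.
R2: orange, white, grey → 398; brown ×10 → 3980 Ω.
Series: 332000 + 3980 = 335980 Ω.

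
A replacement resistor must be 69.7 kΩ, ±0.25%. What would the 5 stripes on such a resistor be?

blue, white, violet, red, blue

69700 Ω = 697 × 10^2.
6 → blue
9 → white
7 → violet
Multiplier 10^2 → red.
±0.25% tolerance → blue.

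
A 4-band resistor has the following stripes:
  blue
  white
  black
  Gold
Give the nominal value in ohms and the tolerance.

Blue → 6 (first significant figure)
White → 9 (second significant figure)
Black → ×1 multiplier
Gold → ±5% tolerance
69 × 1 = 69 Ω

69 Ω ±5%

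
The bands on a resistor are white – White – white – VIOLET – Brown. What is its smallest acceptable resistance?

White → 9 (first significant figure)
White → 9 (second significant figure)
White → 9 (third significant figure)
Violet → ×10^7 multiplier
Brown → ±1% tolerance
999 × 10000000 = 9990000000 Ω
Smallest = 9990000000 × (1 − 1/100) = 9890100000 Ω.

9890100000 Ω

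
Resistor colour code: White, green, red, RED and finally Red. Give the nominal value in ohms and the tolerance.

95200 Ω ±2%

White → 9 (first significant figure)
Green → 5 (second significant figure)
Red → 2 (third significant figure)
Red → ×10^2 multiplier
Red → ±2% tolerance
952 × 100 = 95200 Ω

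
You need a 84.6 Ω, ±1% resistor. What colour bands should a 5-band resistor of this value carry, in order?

grey, yellow, blue, gold, brown

84.6 Ω = 846 × 10^-1.
8 → grey
4 → yellow
6 → blue
Multiplier 10^-1 → gold.
±1% tolerance → brown.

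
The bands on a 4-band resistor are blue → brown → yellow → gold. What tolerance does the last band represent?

±5%

The last band, gold, is the tolerance band.
Gold corresponds to ±5%.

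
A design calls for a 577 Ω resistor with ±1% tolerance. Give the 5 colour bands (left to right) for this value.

green, violet, violet, black, brown

577 Ω = 577 × 10^0.
5 → green
7 → violet
7 → violet
Multiplier 10^0 → black.
±1% tolerance → brown.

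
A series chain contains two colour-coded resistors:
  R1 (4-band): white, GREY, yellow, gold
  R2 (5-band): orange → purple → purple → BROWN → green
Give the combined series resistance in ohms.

983770 Ω

R1: white, grey → 98; yellow ×10^4 → 980000 Ω.
R2: orange, violet, violet → 377; brown ×10 → 3770 Ω.
Series: 980000 + 3770 = 983770 Ω.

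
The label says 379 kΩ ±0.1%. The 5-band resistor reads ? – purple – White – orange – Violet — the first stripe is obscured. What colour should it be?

orange

379000 Ω = 379 × 10^3.
The first band gives digit 3 of the significand, and 3 is orange.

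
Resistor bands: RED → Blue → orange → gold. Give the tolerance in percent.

The last band, gold, is the tolerance band.
Gold corresponds to ±5%.

±5%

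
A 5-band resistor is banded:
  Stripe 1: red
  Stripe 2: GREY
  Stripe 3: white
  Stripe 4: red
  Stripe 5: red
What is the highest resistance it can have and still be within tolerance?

29478 Ω

Red → 2 (first significant figure)
Grey → 8 (second significant figure)
White → 9 (third significant figure)
Red → ×10^2 multiplier
Red → ±2% tolerance
289 × 100 = 28900 Ω
Highest = 28900 × (1 + 2/100) = 29478 Ω.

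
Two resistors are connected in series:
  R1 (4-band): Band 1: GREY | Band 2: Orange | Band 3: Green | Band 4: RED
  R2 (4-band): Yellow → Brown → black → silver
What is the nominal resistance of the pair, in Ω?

R1: grey, orange → 83; green ×10^5 → 8300000 Ω.
R2: yellow, brown → 41; black ×1 → 41 Ω.
Series: 8300000 + 41 = 8300041 Ω.

8300041 Ω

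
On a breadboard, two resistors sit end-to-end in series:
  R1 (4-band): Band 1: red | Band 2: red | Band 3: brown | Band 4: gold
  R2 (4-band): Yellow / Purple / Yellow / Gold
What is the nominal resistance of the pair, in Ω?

470220 Ω

R1: red, red → 22; brown ×10 → 220 Ω.
R2: yellow, violet → 47; yellow ×10^4 → 470000 Ω.
Series: 220 + 470000 = 470220 Ω.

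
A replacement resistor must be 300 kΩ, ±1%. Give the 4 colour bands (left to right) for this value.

300000 Ω = 30 × 10^4.
3 → orange
0 → black
Multiplier 10^4 → yellow.
±1% tolerance → brown.

orange, black, yellow, brown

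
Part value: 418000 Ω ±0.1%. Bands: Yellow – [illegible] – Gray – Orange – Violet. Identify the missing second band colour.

brown

418000 Ω = 418 × 10^3.
The second band gives digit 1 of the significand, and 1 is brown.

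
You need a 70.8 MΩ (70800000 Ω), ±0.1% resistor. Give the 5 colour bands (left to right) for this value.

violet, black, grey, green, violet

70800000 Ω = 708 × 10^5.
7 → violet
0 → black
8 → grey
Multiplier 10^5 → green.
±0.1% tolerance → violet.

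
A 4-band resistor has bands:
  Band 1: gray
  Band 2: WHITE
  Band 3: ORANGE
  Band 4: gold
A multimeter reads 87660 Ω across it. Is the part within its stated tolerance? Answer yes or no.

Grey → 8 (first significant figure)
White → 9 (second significant figure)
Orange → ×10^3 multiplier
Gold → ±5% tolerance
89 × 1000 = 89000 Ω
Allowed range: 84550 Ω to 93450 Ω.
87660 Ω lies inside that range.

yes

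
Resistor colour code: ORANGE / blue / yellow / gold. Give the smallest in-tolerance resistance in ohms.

342000 Ω

Orange → 3 (first significant figure)
Blue → 6 (second significant figure)
Yellow → ×10^4 multiplier
Gold → ±5% tolerance
36 × 10000 = 360000 Ω
Smallest = 360000 × (1 − 5/100) = 342000 Ω.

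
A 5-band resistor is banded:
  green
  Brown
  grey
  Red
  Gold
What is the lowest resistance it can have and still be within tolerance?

49210 Ω

Green → 5 (first significant figure)
Brown → 1 (second significant figure)
Grey → 8 (third significant figure)
Red → ×10^2 multiplier
Gold → ±5% tolerance
518 × 100 = 51800 Ω
Lowest = 51800 × (1 − 5/100) = 49210 Ω.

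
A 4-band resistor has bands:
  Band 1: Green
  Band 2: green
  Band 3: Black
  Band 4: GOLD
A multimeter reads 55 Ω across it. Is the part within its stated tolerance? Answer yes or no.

Green → 5 (first significant figure)
Green → 5 (second significant figure)
Black → ×1 multiplier
Gold → ±5% tolerance
55 × 1 = 55 Ω
Allowed range: 52.25 Ω to 57.75 Ω.
55 Ω lies inside that range.

yes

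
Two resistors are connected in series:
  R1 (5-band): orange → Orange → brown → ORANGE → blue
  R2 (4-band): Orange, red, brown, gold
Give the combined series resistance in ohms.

331320 Ω

R1: orange, orange, brown → 331; orange ×10^3 → 331000 Ω.
R2: orange, red → 32; brown ×10 → 320 Ω.
Series: 331000 + 320 = 331320 Ω.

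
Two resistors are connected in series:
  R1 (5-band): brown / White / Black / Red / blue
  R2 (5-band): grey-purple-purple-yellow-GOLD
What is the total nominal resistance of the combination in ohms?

8789000 Ω

R1: brown, white, black → 190; red ×10^2 → 19000 Ω.
R2: grey, violet, violet → 877; yellow ×10^4 → 8770000 Ω.
Series: 19000 + 8770000 = 8789000 Ω.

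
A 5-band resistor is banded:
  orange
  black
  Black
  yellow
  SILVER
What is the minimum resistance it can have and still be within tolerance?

Orange → 3 (first significant figure)
Black → 0 (second significant figure)
Black → 0 (third significant figure)
Yellow → ×10^4 multiplier
Silver → ±10% tolerance
300 × 10000 = 3000000 Ω
Minimum = 3000000 × (1 − 10/100) = 2700000 Ω.

2700000 Ω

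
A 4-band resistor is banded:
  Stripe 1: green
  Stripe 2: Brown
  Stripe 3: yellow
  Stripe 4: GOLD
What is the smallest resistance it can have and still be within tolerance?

Green → 5 (first significant figure)
Brown → 1 (second significant figure)
Yellow → ×10^4 multiplier
Gold → ±5% tolerance
51 × 10000 = 510000 Ω
Smallest = 510000 × (1 − 5/100) = 484500 Ω.

484500 Ω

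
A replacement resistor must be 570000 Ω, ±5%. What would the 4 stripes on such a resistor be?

green, violet, yellow, gold

570000 Ω = 57 × 10^4.
5 → green
7 → violet
Multiplier 10^4 → yellow.
±5% tolerance → gold.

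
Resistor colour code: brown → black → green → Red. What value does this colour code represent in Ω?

Brown → 1 (first significant figure)
Black → 0 (second significant figure)
Green → ×10^5 multiplier
10 × 100000 = 1000000 Ω

1000000 Ω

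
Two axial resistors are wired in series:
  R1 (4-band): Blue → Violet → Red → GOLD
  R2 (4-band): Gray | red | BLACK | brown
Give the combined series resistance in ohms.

6782 Ω

R1: blue, violet → 67; red ×10^2 → 6700 Ω.
R2: grey, red → 82; black ×1 → 82 Ω.
Series: 6700 + 82 = 6782 Ω.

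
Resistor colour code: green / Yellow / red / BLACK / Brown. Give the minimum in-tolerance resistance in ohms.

536.58 Ω

Green → 5 (first significant figure)
Yellow → 4 (second significant figure)
Red → 2 (third significant figure)
Black → ×1 multiplier
Brown → ±1% tolerance
542 × 1 = 542 Ω
Minimum = 542 × (1 − 1/100) = 536.58 Ω.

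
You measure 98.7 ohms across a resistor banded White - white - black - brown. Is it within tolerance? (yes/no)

White → 9 (first significant figure)
White → 9 (second significant figure)
Black → ×1 multiplier
Brown → ±1% tolerance
99 × 1 = 99 Ω
Allowed range: 98.01 Ω to 99.99 Ω.
98.7 ohms lies inside that range.

yes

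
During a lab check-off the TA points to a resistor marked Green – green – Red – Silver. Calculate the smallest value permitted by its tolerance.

Green → 5 (first significant figure)
Green → 5 (second significant figure)
Red → ×10^2 multiplier
Silver → ±10% tolerance
55 × 100 = 5500 Ω
Smallest = 5500 × (1 − 10/100) = 4950 Ω.

4950 Ω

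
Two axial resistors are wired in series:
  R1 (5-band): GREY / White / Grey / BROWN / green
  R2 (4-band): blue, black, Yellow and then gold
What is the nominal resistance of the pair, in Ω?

608980 Ω

R1: grey, white, grey → 898; brown ×10 → 8980 Ω.
R2: blue, black → 60; yellow ×10^4 → 600000 Ω.
Series: 8980 + 600000 = 608980 Ω.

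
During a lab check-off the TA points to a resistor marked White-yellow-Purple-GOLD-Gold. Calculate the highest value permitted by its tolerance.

99.435 Ω

White → 9 (first significant figure)
Yellow → 4 (second significant figure)
Violet → 7 (third significant figure)
Gold → ×0.1 multiplier
Gold → ±5% tolerance
947 × 0.1 = 94.7 Ω
Highest = 94.7 × (1 + 5/100) = 99.435 Ω.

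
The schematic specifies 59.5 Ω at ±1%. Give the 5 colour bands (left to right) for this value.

59.5 Ω = 595 × 10^-1.
5 → green
9 → white
5 → green
Multiplier 10^-1 → gold.
±1% tolerance → brown.

green, white, green, gold, brown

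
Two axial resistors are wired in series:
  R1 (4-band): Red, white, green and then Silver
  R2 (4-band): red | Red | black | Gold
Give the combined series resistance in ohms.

2900022 Ω

R1: red, white → 29; green ×10^5 → 2900000 Ω.
R2: red, red → 22; black ×1 → 22 Ω.
Series: 2900000 + 22 = 2900022 Ω.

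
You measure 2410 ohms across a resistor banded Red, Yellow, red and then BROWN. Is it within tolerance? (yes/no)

yes

Red → 2 (first significant figure)
Yellow → 4 (second significant figure)
Red → ×10^2 multiplier
Brown → ±1% tolerance
24 × 100 = 2400 Ω
Allowed range: 2376 Ω to 2424 Ω.
2410 ohms lies inside that range.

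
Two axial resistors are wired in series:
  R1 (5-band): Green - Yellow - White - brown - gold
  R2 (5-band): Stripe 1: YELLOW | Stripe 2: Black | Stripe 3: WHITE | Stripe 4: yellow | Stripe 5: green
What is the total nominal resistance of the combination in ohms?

R1: green, yellow, white → 549; brown ×10 → 5490 Ω.
R2: yellow, black, white → 409; yellow ×10^4 → 4090000 Ω.
Series: 5490 + 4090000 = 4095490 Ω.

4095490 Ω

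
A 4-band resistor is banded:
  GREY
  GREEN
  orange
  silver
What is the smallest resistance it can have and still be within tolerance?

Grey → 8 (first significant figure)
Green → 5 (second significant figure)
Orange → ×10^3 multiplier
Silver → ±10% tolerance
85 × 1000 = 85000 Ω
Smallest = 85000 × (1 − 10/100) = 76500 Ω.

76500 Ω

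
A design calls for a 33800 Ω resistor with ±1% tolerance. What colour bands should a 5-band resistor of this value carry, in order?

orange, orange, grey, red, brown

33800 Ω = 338 × 10^2.
3 → orange
3 → orange
8 → grey
Multiplier 10^2 → red.
±1% tolerance → brown.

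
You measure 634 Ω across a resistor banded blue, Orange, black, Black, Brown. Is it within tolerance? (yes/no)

Blue → 6 (first significant figure)
Orange → 3 (second significant figure)
Black → 0 (third significant figure)
Black → ×1 multiplier
Brown → ±1% tolerance
630 × 1 = 630 Ω
Allowed range: 623.7 Ω to 636.3 Ω.
634 Ω lies inside that range.

yes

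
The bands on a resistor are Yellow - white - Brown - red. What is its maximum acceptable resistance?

499.8 Ω

Yellow → 4 (first significant figure)
White → 9 (second significant figure)
Brown → ×10 multiplier
Red → ±2% tolerance
49 × 10 = 490 Ω
Maximum = 490 × (1 + 2/100) = 499.8 Ω.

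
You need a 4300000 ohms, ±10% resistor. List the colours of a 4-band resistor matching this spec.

yellow, orange, green, silver

4300000 Ω = 43 × 10^5.
4 → yellow
3 → orange
Multiplier 10^5 → green.
±10% tolerance → silver.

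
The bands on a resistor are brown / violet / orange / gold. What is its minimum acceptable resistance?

Brown → 1 (first significant figure)
Violet → 7 (second significant figure)
Orange → ×10^3 multiplier
Gold → ±5% tolerance
17 × 1000 = 17000 Ω
Minimum = 17000 × (1 − 5/100) = 16150 Ω.

16150 Ω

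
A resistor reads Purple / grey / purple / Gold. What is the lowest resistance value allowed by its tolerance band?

Violet → 7 (first significant figure)
Grey → 8 (second significant figure)
Violet → ×10^7 multiplier
Gold → ±5% tolerance
78 × 10000000 = 780000000 Ω
Lowest = 780000000 × (1 − 5/100) = 741000000 Ω.

741000000 Ω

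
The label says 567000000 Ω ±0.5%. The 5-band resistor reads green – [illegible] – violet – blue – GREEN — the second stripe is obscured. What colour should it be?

567000000 Ω = 567 × 10^6.
The second band gives digit 6 of the significand, and 6 is blue.

blue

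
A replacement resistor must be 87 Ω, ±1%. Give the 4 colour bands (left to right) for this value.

87 Ω = 87 × 10^0.
8 → grey
7 → violet
Multiplier 10^0 → black.
±1% tolerance → brown.

grey, violet, black, brown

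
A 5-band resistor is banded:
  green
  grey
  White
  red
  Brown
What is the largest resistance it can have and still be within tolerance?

Green → 5 (first significant figure)
Grey → 8 (second significant figure)
White → 9 (third significant figure)
Red → ×10^2 multiplier
Brown → ±1% tolerance
589 × 100 = 58900 Ω
Largest = 58900 × (1 + 1/100) = 59489 Ω.

59489 Ω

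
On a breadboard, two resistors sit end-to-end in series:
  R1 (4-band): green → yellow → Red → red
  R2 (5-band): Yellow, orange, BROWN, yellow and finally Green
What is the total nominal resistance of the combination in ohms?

4315400 Ω

R1: green, yellow → 54; red ×10^2 → 5400 Ω.
R2: yellow, orange, brown → 431; yellow ×10^4 → 4310000 Ω.
Series: 5400 + 4310000 = 4315400 Ω.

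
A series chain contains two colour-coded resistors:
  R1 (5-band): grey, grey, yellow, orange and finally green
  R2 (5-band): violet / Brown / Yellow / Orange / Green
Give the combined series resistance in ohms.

R1: grey, grey, yellow → 884; orange ×10^3 → 884000 Ω.
R2: violet, brown, yellow → 714; orange ×10^3 → 714000 Ω.
Series: 884000 + 714000 = 1598000 Ω.

1598000 Ω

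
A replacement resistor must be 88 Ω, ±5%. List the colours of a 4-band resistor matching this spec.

grey, grey, black, gold

88 Ω = 88 × 10^0.
8 → grey
8 → grey
Multiplier 10^0 → black.
±5% tolerance → gold.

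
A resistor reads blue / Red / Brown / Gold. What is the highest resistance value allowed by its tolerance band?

Blue → 6 (first significant figure)
Red → 2 (second significant figure)
Brown → ×10 multiplier
Gold → ±5% tolerance
62 × 10 = 620 Ω
Highest = 620 × (1 + 5/100) = 651 Ω.

651 Ω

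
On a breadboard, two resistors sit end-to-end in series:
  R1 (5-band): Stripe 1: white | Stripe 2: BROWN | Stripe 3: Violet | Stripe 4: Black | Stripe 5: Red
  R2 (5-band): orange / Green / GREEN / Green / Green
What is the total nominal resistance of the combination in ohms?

R1: white, brown, violet → 917; black ×1 → 917 Ω.
R2: orange, green, green → 355; green ×10^5 → 35500000 Ω.
Series: 917 + 35500000 = 35500917 Ω.

35500917 Ω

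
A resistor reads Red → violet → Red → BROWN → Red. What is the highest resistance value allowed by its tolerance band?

Red → 2 (first significant figure)
Violet → 7 (second significant figure)
Red → 2 (third significant figure)
Brown → ×10 multiplier
Red → ±2% tolerance
272 × 10 = 2720 Ω
Highest = 2720 × (1 + 2/100) = 2774.4 Ω.

2774.4 Ω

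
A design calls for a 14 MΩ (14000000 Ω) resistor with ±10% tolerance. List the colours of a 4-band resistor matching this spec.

14000000 Ω = 14 × 10^6.
1 → brown
4 → yellow
Multiplier 10^6 → blue.
±10% tolerance → silver.

brown, yellow, blue, silver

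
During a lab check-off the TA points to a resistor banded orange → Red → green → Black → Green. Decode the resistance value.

325 Ω

Orange → 3 (first significant figure)
Red → 2 (second significant figure)
Green → 5 (third significant figure)
Black → ×1 multiplier
325 × 1 = 325 Ω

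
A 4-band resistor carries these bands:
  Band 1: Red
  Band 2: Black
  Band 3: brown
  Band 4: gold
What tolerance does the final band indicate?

The last band, gold, is the tolerance band.
Gold corresponds to ±5%.

±5%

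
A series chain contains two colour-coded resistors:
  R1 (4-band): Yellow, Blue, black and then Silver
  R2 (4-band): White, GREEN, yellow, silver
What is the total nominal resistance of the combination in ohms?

950046 Ω

R1: yellow, blue → 46; black ×1 → 46 Ω.
R2: white, green → 95; yellow ×10^4 → 950000 Ω.
Series: 46 + 950000 = 950046 Ω.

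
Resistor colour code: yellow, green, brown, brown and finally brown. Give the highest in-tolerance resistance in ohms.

Yellow → 4 (first significant figure)
Green → 5 (second significant figure)
Brown → 1 (third significant figure)
Brown → ×10 multiplier
Brown → ±1% tolerance
451 × 10 = 4510 Ω
Highest = 4510 × (1 + 1/100) = 4555.1 Ω.

4555.1 Ω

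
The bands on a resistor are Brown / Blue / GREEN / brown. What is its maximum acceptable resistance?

1616000 Ω

Brown → 1 (first significant figure)
Blue → 6 (second significant figure)
Green → ×10^5 multiplier
Brown → ±1% tolerance
16 × 100000 = 1600000 Ω
Maximum = 1600000 × (1 + 1/100) = 1616000 Ω.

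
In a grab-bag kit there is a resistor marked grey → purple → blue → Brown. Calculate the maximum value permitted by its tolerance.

Grey → 8 (first significant figure)
Violet → 7 (second significant figure)
Blue → ×10^6 multiplier
Brown → ±1% tolerance
87 × 1000000 = 87000000 Ω
Maximum = 87000000 × (1 + 1/100) = 87870000 Ω.

87870000 Ω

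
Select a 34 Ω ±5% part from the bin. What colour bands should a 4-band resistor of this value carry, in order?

34 Ω = 34 × 10^0.
3 → orange
4 → yellow
Multiplier 10^0 → black.
±5% tolerance → gold.

orange, yellow, black, gold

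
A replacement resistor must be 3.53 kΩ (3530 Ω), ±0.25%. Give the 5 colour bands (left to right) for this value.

3530 Ω = 353 × 10^1.
3 → orange
5 → green
3 → orange
Multiplier 10^1 → brown.
±0.25% tolerance → blue.

orange, green, orange, brown, blue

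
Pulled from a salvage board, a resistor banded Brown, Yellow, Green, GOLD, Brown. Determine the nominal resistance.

14.5 Ω

Brown → 1 (first significant figure)
Yellow → 4 (second significant figure)
Green → 5 (third significant figure)
Gold → ×0.1 multiplier
145 × 0.1 = 14.5 Ω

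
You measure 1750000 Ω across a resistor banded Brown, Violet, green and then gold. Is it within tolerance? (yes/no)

Brown → 1 (first significant figure)
Violet → 7 (second significant figure)
Green → ×10^5 multiplier
Gold → ±5% tolerance
17 × 100000 = 1700000 Ω
Allowed range: 1615000 Ω to 1785000 Ω.
1750000 Ω lies inside that range.

yes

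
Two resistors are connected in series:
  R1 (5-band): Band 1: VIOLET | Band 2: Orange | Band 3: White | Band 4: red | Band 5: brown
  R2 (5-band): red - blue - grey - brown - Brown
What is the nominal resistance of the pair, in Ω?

R1: violet, orange, white → 739; red ×10^2 → 73900 Ω.
R2: red, blue, grey → 268; brown ×10 → 2680 Ω.
Series: 73900 + 2680 = 76580 Ω.

76580 Ω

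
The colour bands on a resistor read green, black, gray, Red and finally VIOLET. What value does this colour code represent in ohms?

50800 Ω

Green → 5 (first significant figure)
Black → 0 (second significant figure)
Grey → 8 (third significant figure)
Red → ×10^2 multiplier
508 × 100 = 50800 Ω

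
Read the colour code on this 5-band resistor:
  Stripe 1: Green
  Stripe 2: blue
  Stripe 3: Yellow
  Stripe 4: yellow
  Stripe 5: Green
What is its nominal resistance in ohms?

5640000 Ω

Green → 5 (first significant figure)
Blue → 6 (second significant figure)
Yellow → 4 (third significant figure)
Yellow → ×10^4 multiplier
564 × 10000 = 5640000 Ω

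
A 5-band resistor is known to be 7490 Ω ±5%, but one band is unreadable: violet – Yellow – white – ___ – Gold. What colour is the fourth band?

7490 Ω = 749 × 10^1.
The fourth band is the multiplier, 10^1, which is brown.

brown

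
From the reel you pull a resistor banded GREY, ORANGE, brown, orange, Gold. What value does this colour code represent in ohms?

Grey → 8 (first significant figure)
Orange → 3 (second significant figure)
Brown → 1 (third significant figure)
Orange → ×10^3 multiplier
831 × 1000 = 831000 Ω

831000 Ω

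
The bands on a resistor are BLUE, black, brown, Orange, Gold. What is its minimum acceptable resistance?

570950 Ω

Blue → 6 (first significant figure)
Black → 0 (second significant figure)
Brown → 1 (third significant figure)
Orange → ×10^3 multiplier
Gold → ±5% tolerance
601 × 1000 = 601000 Ω
Minimum = 601000 × (1 − 5/100) = 570950 Ω.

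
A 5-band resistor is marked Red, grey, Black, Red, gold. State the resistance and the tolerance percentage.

28000 Ω ±5%

Red → 2 (first significant figure)
Grey → 8 (second significant figure)
Black → 0 (third significant figure)
Red → ×10^2 multiplier
Gold → ±5% tolerance
280 × 100 = 28000 Ω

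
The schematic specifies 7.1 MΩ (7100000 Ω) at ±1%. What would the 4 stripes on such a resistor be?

7100000 Ω = 71 × 10^5.
7 → violet
1 → brown
Multiplier 10^5 → green.
±1% tolerance → brown.

violet, brown, green, brown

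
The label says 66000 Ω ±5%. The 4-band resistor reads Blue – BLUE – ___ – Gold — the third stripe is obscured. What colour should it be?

66000 Ω = 66 × 10^3.
The third band is the multiplier, 10^3, which is orange.

orange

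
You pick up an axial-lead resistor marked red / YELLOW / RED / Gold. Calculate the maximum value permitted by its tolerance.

Red → 2 (first significant figure)
Yellow → 4 (second significant figure)
Red → ×10^2 multiplier
Gold → ±5% tolerance
24 × 100 = 2400 Ω
Maximum = 2400 × (1 + 5/100) = 2520 Ω.

2520 Ω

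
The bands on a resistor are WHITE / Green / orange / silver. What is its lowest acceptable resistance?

White → 9 (first significant figure)
Green → 5 (second significant figure)
Orange → ×10^3 multiplier
Silver → ±10% tolerance
95 × 1000 = 95000 Ω
Lowest = 95000 × (1 − 10/100) = 85500 Ω.

85500 Ω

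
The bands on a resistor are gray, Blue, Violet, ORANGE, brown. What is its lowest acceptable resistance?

Grey → 8 (first significant figure)
Blue → 6 (second significant figure)
Violet → 7 (third significant figure)
Orange → ×10^3 multiplier
Brown → ±1% tolerance
867 × 1000 = 867000 Ω
Lowest = 867000 × (1 − 1/100) = 858330 Ω.

858330 Ω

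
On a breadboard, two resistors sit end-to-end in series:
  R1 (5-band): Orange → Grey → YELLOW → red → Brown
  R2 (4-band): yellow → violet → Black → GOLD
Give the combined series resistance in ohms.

R1: orange, grey, yellow → 384; red ×10^2 → 38400 Ω.
R2: yellow, violet → 47; black ×1 → 47 Ω.
Series: 38400 + 47 = 38447 Ω.

38447 Ω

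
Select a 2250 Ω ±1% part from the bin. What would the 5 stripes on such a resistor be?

red, red, green, brown, brown

2250 Ω = 225 × 10^1.
2 → red
2 → red
5 → green
Multiplier 10^1 → brown.
±1% tolerance → brown.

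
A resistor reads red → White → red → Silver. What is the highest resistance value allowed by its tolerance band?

Red → 2 (first significant figure)
White → 9 (second significant figure)
Red → ×10^2 multiplier
Silver → ±10% tolerance
29 × 100 = 2900 Ω
Highest = 2900 × (1 + 10/100) = 3190 Ω.

3190 Ω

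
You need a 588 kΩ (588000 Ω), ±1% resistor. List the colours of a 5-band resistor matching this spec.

green, grey, grey, orange, brown

588000 Ω = 588 × 10^3.
5 → green
8 → grey
8 → grey
Multiplier 10^3 → orange.
±1% tolerance → brown.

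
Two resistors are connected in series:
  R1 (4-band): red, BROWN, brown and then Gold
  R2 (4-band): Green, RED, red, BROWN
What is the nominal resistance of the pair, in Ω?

R1: red, brown → 21; brown ×10 → 210 Ω.
R2: green, red → 52; red ×10^2 → 5200 Ω.
Series: 210 + 5200 = 5410 Ω.

5410 Ω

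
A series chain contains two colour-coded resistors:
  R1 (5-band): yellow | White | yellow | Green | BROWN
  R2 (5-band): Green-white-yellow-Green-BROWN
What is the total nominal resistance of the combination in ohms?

R1: yellow, white, yellow → 494; green ×10^5 → 49400000 Ω.
R2: green, white, yellow → 594; green ×10^5 → 59400000 Ω.
Series: 49400000 + 59400000 = 108800000 Ω.

108800000 Ω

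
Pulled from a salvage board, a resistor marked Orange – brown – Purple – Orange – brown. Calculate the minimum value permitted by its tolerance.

Orange → 3 (first significant figure)
Brown → 1 (second significant figure)
Violet → 7 (third significant figure)
Orange → ×10^3 multiplier
Brown → ±1% tolerance
317 × 1000 = 317000 Ω
Minimum = 317000 × (1 − 1/100) = 313830 Ω.

313830 Ω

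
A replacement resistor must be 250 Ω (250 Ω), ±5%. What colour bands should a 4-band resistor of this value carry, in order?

red, green, brown, gold

250 Ω = 25 × 10^1.
2 → red
5 → green
Multiplier 10^1 → brown.
±5% tolerance → gold.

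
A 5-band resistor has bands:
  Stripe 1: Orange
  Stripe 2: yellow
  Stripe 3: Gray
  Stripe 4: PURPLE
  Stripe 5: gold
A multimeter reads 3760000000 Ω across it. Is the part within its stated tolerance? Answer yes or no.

no

Orange → 3 (first significant figure)
Yellow → 4 (second significant figure)
Grey → 8 (third significant figure)
Violet → ×10^7 multiplier
Gold → ±5% tolerance
348 × 10000000 = 3480000000 Ω
Allowed range: 3306000000 Ω to 3654000000 Ω.
3760000000 Ω lies outside that range.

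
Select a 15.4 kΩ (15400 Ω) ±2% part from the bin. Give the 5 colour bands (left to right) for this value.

brown, green, yellow, red, red

15400 Ω = 154 × 10^2.
1 → brown
5 → green
4 → yellow
Multiplier 10^2 → red.
±2% tolerance → red.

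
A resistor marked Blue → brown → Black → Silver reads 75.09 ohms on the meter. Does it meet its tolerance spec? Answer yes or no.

no

Blue → 6 (first significant figure)
Brown → 1 (second significant figure)
Black → ×1 multiplier
Silver → ±10% tolerance
61 × 1 = 61 Ω
Allowed range: 54.9 Ω to 67.1 Ω.
75.09 ohms lies outside that range.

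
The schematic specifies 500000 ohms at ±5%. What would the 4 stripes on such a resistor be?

green, black, yellow, gold

500000 Ω = 50 × 10^4.
5 → green
0 → black
Multiplier 10^4 → yellow.
±5% tolerance → gold.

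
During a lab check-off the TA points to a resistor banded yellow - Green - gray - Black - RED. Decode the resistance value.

Yellow → 4 (first significant figure)
Green → 5 (second significant figure)
Grey → 8 (third significant figure)
Black → ×1 multiplier
458 × 1 = 458 Ω

458 Ω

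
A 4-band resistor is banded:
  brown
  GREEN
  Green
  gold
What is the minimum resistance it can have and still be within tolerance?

Brown → 1 (first significant figure)
Green → 5 (second significant figure)
Green → ×10^5 multiplier
Gold → ±5% tolerance
15 × 100000 = 1500000 Ω
Minimum = 1500000 × (1 − 5/100) = 1425000 Ω.

1425000 Ω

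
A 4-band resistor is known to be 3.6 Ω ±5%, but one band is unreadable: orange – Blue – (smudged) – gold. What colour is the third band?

3.6 Ω = 36 × 10^-1.
The third band is the multiplier, 10^-1, which is gold.

gold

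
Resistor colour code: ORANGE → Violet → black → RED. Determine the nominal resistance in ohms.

Orange → 3 (first significant figure)
Violet → 7 (second significant figure)
Black → ×1 multiplier
37 × 1 = 37 Ω

37 Ω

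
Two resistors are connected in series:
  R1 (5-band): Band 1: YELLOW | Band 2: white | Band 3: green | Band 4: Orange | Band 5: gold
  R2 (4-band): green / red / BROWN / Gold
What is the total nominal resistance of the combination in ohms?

R1: yellow, white, green → 495; orange ×10^3 → 495000 Ω.
R2: green, red → 52; brown ×10 → 520 Ω.
Series: 495000 + 520 = 495520 Ω.

495520 Ω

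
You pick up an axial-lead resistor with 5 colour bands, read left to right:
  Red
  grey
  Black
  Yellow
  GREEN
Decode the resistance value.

2800000 Ω

Red → 2 (first significant figure)
Grey → 8 (second significant figure)
Black → 0 (third significant figure)
Yellow → ×10^4 multiplier
280 × 10000 = 2800000 Ω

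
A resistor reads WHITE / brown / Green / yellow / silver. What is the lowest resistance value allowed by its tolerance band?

White → 9 (first significant figure)
Brown → 1 (second significant figure)
Green → 5 (third significant figure)
Yellow → ×10^4 multiplier
Silver → ±10% tolerance
915 × 10000 = 9150000 Ω
Lowest = 9150000 × (1 − 10/100) = 8235000 Ω.

8235000 Ω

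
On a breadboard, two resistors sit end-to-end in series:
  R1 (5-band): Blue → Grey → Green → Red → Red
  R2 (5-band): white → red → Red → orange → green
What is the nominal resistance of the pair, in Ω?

R1: blue, grey, green → 685; red ×10^2 → 68500 Ω.
R2: white, red, red → 922; orange ×10^3 → 922000 Ω.
Series: 68500 + 922000 = 990500 Ω.

990500 Ω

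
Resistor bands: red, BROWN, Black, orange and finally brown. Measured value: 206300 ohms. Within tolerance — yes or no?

no

Red → 2 (first significant figure)
Brown → 1 (second significant figure)
Black → 0 (third significant figure)
Orange → ×10^3 multiplier
Brown → ±1% tolerance
210 × 1000 = 210000 Ω
Allowed range: 207900 Ω to 212100 Ω.
206300 ohms lies outside that range.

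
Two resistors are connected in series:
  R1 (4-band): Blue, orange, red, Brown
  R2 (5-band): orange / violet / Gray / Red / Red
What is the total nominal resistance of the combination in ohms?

R1: blue, orange → 63; red ×10^2 → 6300 Ω.
R2: orange, violet, grey → 378; red ×10^2 → 37800 Ω.
Series: 6300 + 37800 = 44100 Ω.

44100 Ω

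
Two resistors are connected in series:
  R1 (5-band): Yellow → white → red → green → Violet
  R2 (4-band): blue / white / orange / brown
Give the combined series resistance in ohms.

R1: yellow, white, red → 492; green ×10^5 → 49200000 Ω.
R2: blue, white → 69; orange ×10^3 → 69000 Ω.
Series: 49200000 + 69000 = 49269000 Ω.

49269000 Ω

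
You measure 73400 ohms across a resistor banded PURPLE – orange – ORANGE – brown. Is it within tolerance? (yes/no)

yes

Violet → 7 (first significant figure)
Orange → 3 (second significant figure)
Orange → ×10^3 multiplier
Brown → ±1% tolerance
73 × 1000 = 73000 Ω
Allowed range: 72270 Ω to 73730 Ω.
73400 ohms lies inside that range.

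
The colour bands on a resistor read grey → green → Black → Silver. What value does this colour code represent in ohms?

Grey → 8 (first significant figure)
Green → 5 (second significant figure)
Black → ×1 multiplier
85 × 1 = 85 Ω

85 Ω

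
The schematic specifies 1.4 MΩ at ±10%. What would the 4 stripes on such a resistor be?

brown, yellow, green, silver

1400000 Ω = 14 × 10^5.
1 → brown
4 → yellow
Multiplier 10^5 → green.
±10% tolerance → silver.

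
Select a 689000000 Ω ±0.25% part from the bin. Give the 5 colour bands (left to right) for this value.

blue, grey, white, blue, blue

689000000 Ω = 689 × 10^6.
6 → blue
8 → grey
9 → white
Multiplier 10^6 → blue.
±0.25% tolerance → blue.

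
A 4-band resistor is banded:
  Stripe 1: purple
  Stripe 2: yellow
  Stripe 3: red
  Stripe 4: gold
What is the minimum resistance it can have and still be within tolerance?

Violet → 7 (first significant figure)
Yellow → 4 (second significant figure)
Red → ×10^2 multiplier
Gold → ±5% tolerance
74 × 100 = 7400 Ω
Minimum = 7400 × (1 − 5/100) = 7030 Ω.

7030 Ω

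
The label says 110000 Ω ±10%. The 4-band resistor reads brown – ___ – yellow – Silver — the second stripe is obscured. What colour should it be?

brown

110000 Ω = 11 × 10^4.
The second band gives digit 1 of the significand, and 1 is brown.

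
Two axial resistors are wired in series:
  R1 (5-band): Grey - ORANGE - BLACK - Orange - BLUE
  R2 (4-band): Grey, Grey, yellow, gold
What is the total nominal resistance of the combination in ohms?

R1: grey, orange, black → 830; orange ×10^3 → 830000 Ω.
R2: grey, grey → 88; yellow ×10^4 → 880000 Ω.
Series: 830000 + 880000 = 1710000 Ω.

1710000 Ω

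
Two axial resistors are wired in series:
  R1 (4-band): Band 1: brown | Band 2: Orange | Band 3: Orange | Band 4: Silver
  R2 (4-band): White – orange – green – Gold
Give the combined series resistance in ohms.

9313000 Ω

R1: brown, orange → 13; orange ×10^3 → 13000 Ω.
R2: white, orange → 93; green ×10^5 → 9300000 Ω.
Series: 13000 + 9300000 = 9313000 Ω.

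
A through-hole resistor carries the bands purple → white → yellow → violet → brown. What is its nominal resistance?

Violet → 7 (first significant figure)
White → 9 (second significant figure)
Yellow → 4 (third significant figure)
Violet → ×10^7 multiplier
794 × 10000000 = 7940000000 Ω

7940000000 Ω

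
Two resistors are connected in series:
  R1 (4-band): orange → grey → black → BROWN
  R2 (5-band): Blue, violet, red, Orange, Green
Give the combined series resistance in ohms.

672038 Ω

R1: orange, grey → 38; black ×1 → 38 Ω.
R2: blue, violet, red → 672; orange ×10^3 → 672000 Ω.
Series: 38 + 672000 = 672038 Ω.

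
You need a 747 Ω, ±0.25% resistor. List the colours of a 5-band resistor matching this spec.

violet, yellow, violet, black, blue

747 Ω = 747 × 10^0.
7 → violet
4 → yellow
7 → violet
Multiplier 10^0 → black.
±0.25% tolerance → blue.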